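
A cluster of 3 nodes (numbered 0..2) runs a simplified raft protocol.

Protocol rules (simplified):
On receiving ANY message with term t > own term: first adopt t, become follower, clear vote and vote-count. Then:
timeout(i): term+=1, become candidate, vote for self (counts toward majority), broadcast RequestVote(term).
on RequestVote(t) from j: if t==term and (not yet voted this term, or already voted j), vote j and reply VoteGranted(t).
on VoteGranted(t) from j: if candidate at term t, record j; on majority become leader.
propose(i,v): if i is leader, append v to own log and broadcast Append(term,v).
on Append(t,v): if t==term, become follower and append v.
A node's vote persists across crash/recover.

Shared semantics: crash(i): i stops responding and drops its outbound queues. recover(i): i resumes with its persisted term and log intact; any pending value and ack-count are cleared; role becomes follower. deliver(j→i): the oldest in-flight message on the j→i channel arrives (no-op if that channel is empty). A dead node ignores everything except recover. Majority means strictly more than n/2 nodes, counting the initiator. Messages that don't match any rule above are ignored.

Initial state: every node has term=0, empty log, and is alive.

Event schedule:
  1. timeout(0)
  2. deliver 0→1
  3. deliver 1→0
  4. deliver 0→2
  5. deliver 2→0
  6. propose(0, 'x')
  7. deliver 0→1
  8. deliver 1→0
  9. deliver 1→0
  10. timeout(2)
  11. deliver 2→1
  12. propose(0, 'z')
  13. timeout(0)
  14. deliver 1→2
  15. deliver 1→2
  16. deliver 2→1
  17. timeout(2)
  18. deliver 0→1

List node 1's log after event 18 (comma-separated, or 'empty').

x

step 1 timeout(0): 0={cand,t=1,log=-}
step 2 deliver 0→1: 1={foll,t=1,log=-}
step 3 deliver 1→0: 0={lead,t=1,log=-}
step 4 deliver 0→2: 2={foll,t=1,log=-}
step 5 deliver 2→0: —
step 6 propose(0,'x'): 0={lead,t=1,log=x}
step 7 deliver 0→1: 1={foll,t=1,log=x}
step 8 deliver 1→0: —
step 9 deliver 1→0: —
step 10 timeout(2): 2={cand,t=2,log=-}
step 11 deliver 2→1: 1={foll,t=2,log=x}
step 12 propose(0,'z'): 0={lead,t=1,log=x,z}
step 13 timeout(0): 0={cand,t=2,log=x,z}
step 14 deliver 1→2: 2={lead,t=2,log=-}
step 15 deliver 1→2: —
step 16 deliver 2→1: —
step 17 timeout(2): 2={cand,t=3,log=-}
step 18 deliver 0→1: —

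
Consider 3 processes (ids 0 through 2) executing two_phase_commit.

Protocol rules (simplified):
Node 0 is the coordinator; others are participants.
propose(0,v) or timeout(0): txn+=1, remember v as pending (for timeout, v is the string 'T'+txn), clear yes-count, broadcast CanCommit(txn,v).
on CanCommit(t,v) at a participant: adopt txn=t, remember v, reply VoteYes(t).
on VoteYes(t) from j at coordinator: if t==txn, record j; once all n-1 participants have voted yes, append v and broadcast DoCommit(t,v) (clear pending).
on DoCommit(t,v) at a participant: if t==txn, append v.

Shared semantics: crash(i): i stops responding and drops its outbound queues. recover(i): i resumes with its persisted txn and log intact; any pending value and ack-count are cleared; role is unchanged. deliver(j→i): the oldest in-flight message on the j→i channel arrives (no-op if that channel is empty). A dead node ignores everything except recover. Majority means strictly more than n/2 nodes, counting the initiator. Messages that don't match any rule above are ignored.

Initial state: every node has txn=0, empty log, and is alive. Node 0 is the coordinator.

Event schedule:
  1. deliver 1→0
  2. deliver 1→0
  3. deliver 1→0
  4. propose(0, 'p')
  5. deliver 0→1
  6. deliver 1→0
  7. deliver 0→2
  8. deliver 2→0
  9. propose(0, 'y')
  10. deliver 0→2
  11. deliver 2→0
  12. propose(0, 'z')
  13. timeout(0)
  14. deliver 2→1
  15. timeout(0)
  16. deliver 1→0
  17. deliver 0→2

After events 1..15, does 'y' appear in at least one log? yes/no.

no

step 1 deliver 1→0: —
step 2 deliver 1→0: —
step 3 deliver 1→0: —
step 4 propose(0,'p'): 0={coor,t=1,log=-}
step 5 deliver 0→1: 1={part,t=1,log=-}
step 6 deliver 1→0: —
step 7 deliver 0→2: 2={part,t=1,log=-}
step 8 deliver 2→0: 0={coor,t=1,log=p}
step 9 propose(0,'y'): 0={coor,t=2,log=p}
step 10 deliver 0→2: 2={part,t=1,log=p}
step 11 deliver 2→0: —
step 12 propose(0,'z'): 0={coor,t=3,log=p}
step 13 timeout(0): 0={coor,t=4,log=p}
step 14 deliver 2→1: —
step 15 timeout(0): 0={coor,t=5,log=p}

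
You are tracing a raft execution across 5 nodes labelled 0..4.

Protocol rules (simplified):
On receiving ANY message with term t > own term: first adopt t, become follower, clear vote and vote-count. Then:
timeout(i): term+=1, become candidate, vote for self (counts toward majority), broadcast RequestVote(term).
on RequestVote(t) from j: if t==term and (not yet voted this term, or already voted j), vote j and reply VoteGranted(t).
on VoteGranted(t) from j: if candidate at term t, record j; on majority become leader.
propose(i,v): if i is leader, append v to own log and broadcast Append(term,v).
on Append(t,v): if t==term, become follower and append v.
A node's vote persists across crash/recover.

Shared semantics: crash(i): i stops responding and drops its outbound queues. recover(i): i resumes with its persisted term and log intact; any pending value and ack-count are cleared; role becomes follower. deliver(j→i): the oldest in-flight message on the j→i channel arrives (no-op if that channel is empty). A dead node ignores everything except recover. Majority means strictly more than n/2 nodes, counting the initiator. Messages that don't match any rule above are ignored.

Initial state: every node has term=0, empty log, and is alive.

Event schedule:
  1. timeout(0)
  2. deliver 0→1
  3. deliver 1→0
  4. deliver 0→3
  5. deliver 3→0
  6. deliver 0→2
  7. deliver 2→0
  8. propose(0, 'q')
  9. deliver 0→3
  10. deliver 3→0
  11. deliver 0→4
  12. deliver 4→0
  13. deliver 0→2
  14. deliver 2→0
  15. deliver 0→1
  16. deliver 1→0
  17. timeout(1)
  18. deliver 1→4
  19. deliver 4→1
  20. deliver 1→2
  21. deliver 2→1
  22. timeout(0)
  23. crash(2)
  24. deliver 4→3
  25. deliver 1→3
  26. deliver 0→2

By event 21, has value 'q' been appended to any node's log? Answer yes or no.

1. timeout(0):  <0:cand t1 ->
2. deliver 0→1:  <1:foll t1 ->
3. deliver 1→0:  nop
4. deliver 0→3:  <3:foll t1 ->
5. deliver 3→0:  <0:lead t1 ->
6. deliver 0→2:  <2:foll t1 ->
7. deliver 2→0:  nop
8. propose(0,'q'):  <0:lead t1 q>
9. deliver 0→3:  <3:foll t1 q>
10. deliver 3→0:  nop
11. deliver 0→4:  <4:foll t1 ->
12. deliver 4→0:  nop
13. deliver 0→2:  <2:foll t1 q>
14. deliver 2→0:  nop
15. deliver 0→1:  <1:foll t1 q>
16. deliver 1→0:  nop
17. timeout(1):  <1:cand t2 q>
18. deliver 1→4:  <4:foll t2 ->
19. deliver 4→1:  nop
20. deliver 1→2:  <2:foll t2 q>
21. deliver 2→1:  <1:lead t2 q>

yes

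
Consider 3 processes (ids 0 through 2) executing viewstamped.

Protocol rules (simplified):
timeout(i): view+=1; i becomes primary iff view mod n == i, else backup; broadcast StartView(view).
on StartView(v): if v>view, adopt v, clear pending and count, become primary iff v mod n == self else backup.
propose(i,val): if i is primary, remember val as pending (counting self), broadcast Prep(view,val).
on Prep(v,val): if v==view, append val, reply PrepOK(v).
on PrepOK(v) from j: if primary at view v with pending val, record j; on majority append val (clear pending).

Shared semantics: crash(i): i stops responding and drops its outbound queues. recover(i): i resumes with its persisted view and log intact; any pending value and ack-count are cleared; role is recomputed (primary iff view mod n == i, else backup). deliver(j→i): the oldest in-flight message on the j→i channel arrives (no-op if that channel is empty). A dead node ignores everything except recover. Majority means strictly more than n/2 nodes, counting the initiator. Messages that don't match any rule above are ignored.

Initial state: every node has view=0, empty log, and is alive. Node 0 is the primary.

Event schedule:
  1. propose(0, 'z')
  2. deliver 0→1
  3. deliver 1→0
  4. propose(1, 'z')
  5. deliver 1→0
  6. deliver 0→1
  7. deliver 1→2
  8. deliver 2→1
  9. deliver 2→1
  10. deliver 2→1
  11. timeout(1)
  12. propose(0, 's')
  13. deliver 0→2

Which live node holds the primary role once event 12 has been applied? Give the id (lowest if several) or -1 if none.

e1 propose(0,'z'): ·
e2 deliver 0→1: 1[back,v=0,z]
e3 deliver 1→0: 0[prim,v=0,z]
e4 propose(1,'z'): ·
e5 deliver 1→0: ·
e6 deliver 0→1: ·
e7 deliver 1→2: ·
e8 deliver 2→1: ·
e9 deliver 2→1: ·
e10 deliver 2→1: ·
e11 timeout(1): 1[prim,v=1,z]
e12 propose(0,'s'): ·

0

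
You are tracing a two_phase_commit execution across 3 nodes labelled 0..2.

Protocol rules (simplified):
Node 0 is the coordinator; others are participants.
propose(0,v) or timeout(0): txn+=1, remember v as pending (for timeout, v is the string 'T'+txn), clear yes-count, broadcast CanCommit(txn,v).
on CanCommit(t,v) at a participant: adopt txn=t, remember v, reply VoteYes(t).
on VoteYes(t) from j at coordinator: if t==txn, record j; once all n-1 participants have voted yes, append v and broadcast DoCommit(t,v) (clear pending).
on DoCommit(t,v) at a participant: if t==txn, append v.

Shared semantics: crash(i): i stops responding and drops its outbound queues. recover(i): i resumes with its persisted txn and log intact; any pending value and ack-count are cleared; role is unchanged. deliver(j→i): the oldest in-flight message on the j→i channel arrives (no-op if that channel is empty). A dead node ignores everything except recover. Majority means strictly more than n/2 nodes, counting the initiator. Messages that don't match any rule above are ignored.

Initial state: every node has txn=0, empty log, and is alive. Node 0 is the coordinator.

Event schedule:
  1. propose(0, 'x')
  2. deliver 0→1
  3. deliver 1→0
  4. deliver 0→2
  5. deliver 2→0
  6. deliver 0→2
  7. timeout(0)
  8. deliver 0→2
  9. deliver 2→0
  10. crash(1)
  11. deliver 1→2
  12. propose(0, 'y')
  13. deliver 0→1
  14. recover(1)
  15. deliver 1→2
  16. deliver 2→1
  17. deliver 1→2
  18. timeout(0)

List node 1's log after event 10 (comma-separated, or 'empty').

after 1 — propose(0,'x'): n0:coor/t1/[-]
after 2 — deliver 0→1: n1:part/t1/[-]
after 3 — deliver 1→0: ·
after 4 — deliver 0→2: n2:part/t1/[-]
after 5 — deliver 2→0: n0:coor/t1/[x]
after 6 — deliver 0→2: n2:part/t1/[x]
after 7 — timeout(0): n0:coor/t2/[x]
after 8 — deliver 0→2: n2:part/t2/[x]
after 9 — deliver 2→0: ·
after 10 — crash(1): n1:✗part/t1/[-]

empty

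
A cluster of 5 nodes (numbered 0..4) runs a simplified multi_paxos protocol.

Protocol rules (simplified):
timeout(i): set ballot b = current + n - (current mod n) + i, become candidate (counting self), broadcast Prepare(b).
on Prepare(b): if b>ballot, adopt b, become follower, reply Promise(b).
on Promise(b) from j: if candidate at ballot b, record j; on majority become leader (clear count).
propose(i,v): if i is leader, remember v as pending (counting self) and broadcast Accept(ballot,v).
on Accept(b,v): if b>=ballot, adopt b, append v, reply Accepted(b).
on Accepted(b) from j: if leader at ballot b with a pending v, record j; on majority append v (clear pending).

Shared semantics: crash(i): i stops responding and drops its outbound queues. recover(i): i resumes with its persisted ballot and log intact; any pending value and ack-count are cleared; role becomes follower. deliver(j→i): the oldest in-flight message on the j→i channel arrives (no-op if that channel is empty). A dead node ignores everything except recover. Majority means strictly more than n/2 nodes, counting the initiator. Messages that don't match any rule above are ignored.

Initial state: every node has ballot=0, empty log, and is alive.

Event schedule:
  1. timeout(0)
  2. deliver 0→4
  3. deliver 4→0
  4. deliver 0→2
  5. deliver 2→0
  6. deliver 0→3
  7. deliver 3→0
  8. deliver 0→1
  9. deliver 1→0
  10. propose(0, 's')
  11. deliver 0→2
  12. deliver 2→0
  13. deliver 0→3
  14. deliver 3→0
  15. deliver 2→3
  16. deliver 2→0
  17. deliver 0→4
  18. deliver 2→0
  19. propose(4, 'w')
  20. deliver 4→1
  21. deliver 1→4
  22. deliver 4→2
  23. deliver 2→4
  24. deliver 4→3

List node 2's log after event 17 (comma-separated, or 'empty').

s

1. timeout(0):  <0:cand b5 ->
2. deliver 0→4:  <4:foll b5 ->
3. deliver 4→0:  nop
4. deliver 0→2:  <2:foll b5 ->
5. deliver 2→0:  <0:lead b5 ->
6. deliver 0→3:  <3:foll b5 ->
7. deliver 3→0:  nop
8. deliver 0→1:  <1:foll b5 ->
9. deliver 1→0:  nop
10. propose(0,'s'):  nop
11. deliver 0→2:  <2:foll b5 s>
12. deliver 2→0:  nop
13. deliver 0→3:  <3:foll b5 s>
14. deliver 3→0:  <0:lead b5 s>
15. deliver 2→3:  nop
16. deliver 2→0:  nop
17. deliver 0→4:  <4:foll b5 s>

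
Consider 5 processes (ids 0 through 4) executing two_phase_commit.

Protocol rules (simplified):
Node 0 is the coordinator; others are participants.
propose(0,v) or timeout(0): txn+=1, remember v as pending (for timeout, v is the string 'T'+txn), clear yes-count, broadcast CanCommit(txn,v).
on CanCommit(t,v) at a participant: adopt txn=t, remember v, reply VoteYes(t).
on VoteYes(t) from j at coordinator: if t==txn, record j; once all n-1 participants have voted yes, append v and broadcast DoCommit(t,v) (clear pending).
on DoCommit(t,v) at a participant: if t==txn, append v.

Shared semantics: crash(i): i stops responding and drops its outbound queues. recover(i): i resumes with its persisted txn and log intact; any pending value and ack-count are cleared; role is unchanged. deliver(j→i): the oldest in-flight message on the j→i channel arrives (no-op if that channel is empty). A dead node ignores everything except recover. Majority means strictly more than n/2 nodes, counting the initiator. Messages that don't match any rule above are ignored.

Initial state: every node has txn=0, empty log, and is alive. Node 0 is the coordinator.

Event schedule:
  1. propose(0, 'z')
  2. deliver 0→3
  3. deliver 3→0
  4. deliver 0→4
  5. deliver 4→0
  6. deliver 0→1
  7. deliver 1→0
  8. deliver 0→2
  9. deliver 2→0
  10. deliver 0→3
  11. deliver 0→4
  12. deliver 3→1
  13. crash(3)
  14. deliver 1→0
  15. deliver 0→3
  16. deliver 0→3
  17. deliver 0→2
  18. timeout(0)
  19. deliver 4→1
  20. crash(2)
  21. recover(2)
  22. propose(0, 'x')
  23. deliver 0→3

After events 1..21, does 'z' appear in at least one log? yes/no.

yes

step 1 propose(0,'z'): 0={coor,t=1,log=-}
step 2 deliver 0→3: 3={part,t=1,log=-}
step 3 deliver 3→0: —
step 4 deliver 0→4: 4={part,t=1,log=-}
step 5 deliver 4→0: —
step 6 deliver 0→1: 1={part,t=1,log=-}
step 7 deliver 1→0: —
step 8 deliver 0→2: 2={part,t=1,log=-}
step 9 deliver 2→0: 0={coor,t=1,log=z}
step 10 deliver 0→3: 3={part,t=1,log=z}
step 11 deliver 0→4: 4={part,t=1,log=z}
step 12 deliver 3→1: —
step 13 crash(3): 3={✗part,t=1,log=z}
step 14 deliver 1→0: —
step 15 deliver 0→3: —
step 16 deliver 0→3: —
step 17 deliver 0→2: 2={part,t=1,log=z}
step 18 timeout(0): 0={coor,t=2,log=z}
step 19 deliver 4→1: —
step 20 crash(2): 2={✗part,t=1,log=z}
step 21 recover(2): 2={part,t=1,log=z}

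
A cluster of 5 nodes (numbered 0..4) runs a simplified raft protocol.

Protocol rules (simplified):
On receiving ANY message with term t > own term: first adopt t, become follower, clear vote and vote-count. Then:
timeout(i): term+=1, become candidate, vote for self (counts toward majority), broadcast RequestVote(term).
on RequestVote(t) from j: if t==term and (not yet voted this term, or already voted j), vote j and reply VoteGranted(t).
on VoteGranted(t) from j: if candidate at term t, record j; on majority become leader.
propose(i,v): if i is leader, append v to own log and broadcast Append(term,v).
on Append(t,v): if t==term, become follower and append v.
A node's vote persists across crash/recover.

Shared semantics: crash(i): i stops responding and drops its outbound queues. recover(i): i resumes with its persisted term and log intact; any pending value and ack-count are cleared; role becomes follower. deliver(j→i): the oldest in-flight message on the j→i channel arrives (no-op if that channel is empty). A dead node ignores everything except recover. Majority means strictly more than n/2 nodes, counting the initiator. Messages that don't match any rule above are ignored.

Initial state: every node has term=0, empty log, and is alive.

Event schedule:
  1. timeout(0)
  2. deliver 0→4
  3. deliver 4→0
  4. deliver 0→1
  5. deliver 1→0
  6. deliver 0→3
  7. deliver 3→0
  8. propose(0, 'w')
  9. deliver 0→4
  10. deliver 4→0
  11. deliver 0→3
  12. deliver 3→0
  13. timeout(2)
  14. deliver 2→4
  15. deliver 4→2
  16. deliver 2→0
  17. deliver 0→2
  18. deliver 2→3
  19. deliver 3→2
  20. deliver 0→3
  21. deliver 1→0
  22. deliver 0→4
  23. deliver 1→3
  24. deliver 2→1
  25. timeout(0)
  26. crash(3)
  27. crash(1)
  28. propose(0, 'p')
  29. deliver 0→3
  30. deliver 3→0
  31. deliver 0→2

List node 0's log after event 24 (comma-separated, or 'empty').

step 1 timeout(0): 0={cand,t=1,log=-}
step 2 deliver 0→4: 4={foll,t=1,log=-}
step 3 deliver 4→0: —
step 4 deliver 0→1: 1={foll,t=1,log=-}
step 5 deliver 1→0: 0={lead,t=1,log=-}
step 6 deliver 0→3: 3={foll,t=1,log=-}
step 7 deliver 3→0: —
step 8 propose(0,'w'): 0={lead,t=1,log=w}
step 9 deliver 0→4: 4={foll,t=1,log=w}
step 10 deliver 4→0: —
step 11 deliver 0→3: 3={foll,t=1,log=w}
step 12 deliver 3→0: —
step 13 timeout(2): 2={cand,t=1,log=-}
step 14 deliver 2→4: —
step 15 deliver 4→2: —
step 16 deliver 2→0: —
step 17 deliver 0→2: —
step 18 deliver 2→3: —
step 19 deliver 3→2: —
step 20 deliver 0→3: —
step 21 deliver 1→0: —
step 22 deliver 0→4: —
step 23 deliver 1→3: —
step 24 deliver 2→1: —

w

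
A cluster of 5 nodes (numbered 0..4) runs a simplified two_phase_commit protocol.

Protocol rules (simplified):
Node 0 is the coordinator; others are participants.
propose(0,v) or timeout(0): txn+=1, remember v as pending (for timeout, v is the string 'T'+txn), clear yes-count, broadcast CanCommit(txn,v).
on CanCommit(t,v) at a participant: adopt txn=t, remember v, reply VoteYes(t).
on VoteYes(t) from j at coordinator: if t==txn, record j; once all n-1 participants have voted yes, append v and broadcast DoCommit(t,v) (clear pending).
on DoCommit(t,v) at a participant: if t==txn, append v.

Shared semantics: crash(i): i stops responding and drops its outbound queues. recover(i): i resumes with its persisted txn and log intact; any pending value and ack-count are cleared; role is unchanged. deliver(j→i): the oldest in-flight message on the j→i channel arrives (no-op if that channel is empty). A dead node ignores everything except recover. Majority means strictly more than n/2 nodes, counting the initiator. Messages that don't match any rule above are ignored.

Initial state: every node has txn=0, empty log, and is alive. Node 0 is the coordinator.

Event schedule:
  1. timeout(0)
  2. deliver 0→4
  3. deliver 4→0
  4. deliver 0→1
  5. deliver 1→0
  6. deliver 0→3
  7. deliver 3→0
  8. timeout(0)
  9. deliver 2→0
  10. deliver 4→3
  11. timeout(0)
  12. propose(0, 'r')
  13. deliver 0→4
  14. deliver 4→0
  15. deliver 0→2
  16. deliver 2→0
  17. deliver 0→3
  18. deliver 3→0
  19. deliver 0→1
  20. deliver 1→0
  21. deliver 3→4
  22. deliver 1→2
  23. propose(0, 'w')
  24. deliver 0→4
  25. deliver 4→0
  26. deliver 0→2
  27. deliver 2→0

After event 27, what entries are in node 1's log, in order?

empty

[1] timeout(0) → N0(coor t1 [-])
[2] deliver 0→4 → N4(part t1 [-])
[3] deliver 4→0 → ∅
[4] deliver 0→1 → N1(part t1 [-])
[5] deliver 1→0 → ∅
[6] deliver 0→3 → N3(part t1 [-])
[7] deliver 3→0 → ∅
[8] timeout(0) → N0(coor t2 [-])
[9] deliver 2→0 → ∅
[10] deliver 4→3 → ∅
[11] timeout(0) → N0(coor t3 [-])
[12] propose(0,'r') → N0(coor t4 [-])
[13] deliver 0→4 → N4(part t2 [-])
[14] deliver 4→0 → ∅
[15] deliver 0→2 → N2(part t1 [-])
[16] deliver 2→0 → ∅
[17] deliver 0→3 → N3(part t2 [-])
[18] deliver 3→0 → ∅
[19] deliver 0→1 → N1(part t2 [-])
[20] deliver 1→0 → ∅
[21] deliver 3→4 → ∅
[22] deliver 1→2 → ∅
[23] propose(0,'w') → N0(coor t5 [-])
[24] deliver 0→4 → N4(part t3 [-])
[25] deliver 4→0 → ∅
[26] deliver 0→2 → N2(part t2 [-])
[27] deliver 2→0 → ∅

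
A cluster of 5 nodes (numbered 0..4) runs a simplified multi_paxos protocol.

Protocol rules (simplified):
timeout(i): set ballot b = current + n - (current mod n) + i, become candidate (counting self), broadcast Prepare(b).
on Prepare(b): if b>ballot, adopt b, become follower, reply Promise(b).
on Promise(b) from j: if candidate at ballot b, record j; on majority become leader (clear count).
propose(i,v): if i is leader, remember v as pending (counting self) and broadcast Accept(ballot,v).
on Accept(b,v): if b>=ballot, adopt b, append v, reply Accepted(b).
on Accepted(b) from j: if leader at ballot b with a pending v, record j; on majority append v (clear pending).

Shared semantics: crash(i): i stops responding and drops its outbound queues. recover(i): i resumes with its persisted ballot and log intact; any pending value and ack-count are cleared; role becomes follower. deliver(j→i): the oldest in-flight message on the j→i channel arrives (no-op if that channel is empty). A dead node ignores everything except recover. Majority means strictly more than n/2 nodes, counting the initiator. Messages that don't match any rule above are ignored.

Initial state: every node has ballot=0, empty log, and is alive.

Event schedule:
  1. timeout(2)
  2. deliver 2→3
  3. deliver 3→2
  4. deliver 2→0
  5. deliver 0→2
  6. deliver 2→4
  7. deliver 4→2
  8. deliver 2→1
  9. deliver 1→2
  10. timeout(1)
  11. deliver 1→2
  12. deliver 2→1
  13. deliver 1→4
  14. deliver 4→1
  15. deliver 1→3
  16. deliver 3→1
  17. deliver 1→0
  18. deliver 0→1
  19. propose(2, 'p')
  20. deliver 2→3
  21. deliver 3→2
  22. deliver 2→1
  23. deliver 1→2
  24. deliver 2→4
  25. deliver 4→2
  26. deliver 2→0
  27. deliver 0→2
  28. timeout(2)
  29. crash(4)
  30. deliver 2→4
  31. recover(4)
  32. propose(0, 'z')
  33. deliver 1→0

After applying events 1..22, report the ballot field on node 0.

after 1 — timeout(2): n2:cand/b7/[-]
after 2 — deliver 2→3: n3:foll/b7/[-]
after 3 — deliver 3→2: ·
after 4 — deliver 2→0: n0:foll/b7/[-]
after 5 — deliver 0→2: n2:lead/b7/[-]
after 6 — deliver 2→4: n4:foll/b7/[-]
after 7 — deliver 4→2: ·
after 8 — deliver 2→1: n1:foll/b7/[-]
after 9 — deliver 1→2: ·
after 10 — timeout(1): n1:cand/b11/[-]
after 11 — deliver 1→2: n2:foll/b11/[-]
after 12 — deliver 2→1: ·
after 13 — deliver 1→4: n4:foll/b11/[-]
after 14 — deliver 4→1: n1:lead/b11/[-]
after 15 — deliver 1→3: n3:foll/b11/[-]
after 16 — deliver 3→1: ·
after 17 — deliver 1→0: n0:foll/b11/[-]
after 18 — deliver 0→1: ·
after 19 — propose(2,'p'): ·
after 20 — deliver 2→3: ·
after 21 — deliver 3→2: ·
after 22 — deliver 2→1: ·

11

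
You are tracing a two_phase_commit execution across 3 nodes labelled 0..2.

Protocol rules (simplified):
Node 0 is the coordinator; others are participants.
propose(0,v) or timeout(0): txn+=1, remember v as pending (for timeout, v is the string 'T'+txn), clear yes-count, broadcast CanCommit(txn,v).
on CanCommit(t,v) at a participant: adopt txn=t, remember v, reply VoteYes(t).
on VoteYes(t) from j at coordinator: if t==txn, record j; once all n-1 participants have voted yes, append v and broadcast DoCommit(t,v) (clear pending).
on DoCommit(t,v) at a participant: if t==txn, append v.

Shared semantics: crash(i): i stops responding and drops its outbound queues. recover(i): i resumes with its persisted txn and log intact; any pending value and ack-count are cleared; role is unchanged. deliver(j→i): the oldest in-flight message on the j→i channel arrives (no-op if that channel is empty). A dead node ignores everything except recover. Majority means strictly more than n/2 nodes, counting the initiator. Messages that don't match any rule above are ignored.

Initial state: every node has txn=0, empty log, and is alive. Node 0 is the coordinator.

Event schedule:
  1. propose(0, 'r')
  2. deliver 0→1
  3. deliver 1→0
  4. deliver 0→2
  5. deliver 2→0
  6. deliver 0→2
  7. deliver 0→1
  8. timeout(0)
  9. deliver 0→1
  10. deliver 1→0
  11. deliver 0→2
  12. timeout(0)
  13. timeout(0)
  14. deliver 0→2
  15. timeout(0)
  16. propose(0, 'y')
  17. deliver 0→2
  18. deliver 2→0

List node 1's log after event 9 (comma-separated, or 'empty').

r

e1 propose(0,'r'): 0[coor,t=1,-]
e2 deliver 0→1: 1[part,t=1,-]
e3 deliver 1→0: ·
e4 deliver 0→2: 2[part,t=1,-]
e5 deliver 2→0: 0[coor,t=1,r]
e6 deliver 0→2: 2[part,t=1,r]
e7 deliver 0→1: 1[part,t=1,r]
e8 timeout(0): 0[coor,t=2,r]
e9 deliver 0→1: 1[part,t=2,r]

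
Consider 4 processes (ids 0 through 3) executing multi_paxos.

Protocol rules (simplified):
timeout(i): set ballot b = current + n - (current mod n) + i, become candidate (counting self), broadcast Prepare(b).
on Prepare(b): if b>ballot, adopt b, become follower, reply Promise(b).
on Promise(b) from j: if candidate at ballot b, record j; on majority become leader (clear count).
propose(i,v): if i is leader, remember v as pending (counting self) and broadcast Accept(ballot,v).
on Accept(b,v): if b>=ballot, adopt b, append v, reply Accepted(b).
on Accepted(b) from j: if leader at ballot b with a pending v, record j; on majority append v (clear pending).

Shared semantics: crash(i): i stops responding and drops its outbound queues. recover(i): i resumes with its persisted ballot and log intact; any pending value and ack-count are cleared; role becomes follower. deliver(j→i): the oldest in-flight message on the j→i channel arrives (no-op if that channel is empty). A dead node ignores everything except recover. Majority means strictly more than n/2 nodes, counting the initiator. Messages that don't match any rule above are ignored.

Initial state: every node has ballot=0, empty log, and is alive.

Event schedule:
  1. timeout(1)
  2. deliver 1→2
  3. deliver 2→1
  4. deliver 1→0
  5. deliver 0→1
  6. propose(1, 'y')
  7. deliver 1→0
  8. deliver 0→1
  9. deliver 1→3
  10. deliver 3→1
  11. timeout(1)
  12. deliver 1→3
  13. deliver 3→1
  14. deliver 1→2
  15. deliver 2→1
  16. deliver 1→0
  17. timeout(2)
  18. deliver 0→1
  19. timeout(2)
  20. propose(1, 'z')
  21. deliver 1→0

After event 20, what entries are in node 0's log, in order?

step 1 timeout(1): 1={cand,b=5,log=-}
step 2 deliver 1→2: 2={foll,b=5,log=-}
step 3 deliver 2→1: —
step 4 deliver 1→0: 0={foll,b=5,log=-}
step 5 deliver 0→1: 1={lead,b=5,log=-}
step 6 propose(1,'y'): —
step 7 deliver 1→0: 0={foll,b=5,log=y}
step 8 deliver 0→1: —
step 9 deliver 1→3: 3={foll,b=5,log=-}
step 10 deliver 3→1: —
step 11 timeout(1): 1={cand,b=9,log=-}
step 12 deliver 1→3: 3={foll,b=5,log=y}
step 13 deliver 3→1: —
step 14 deliver 1→2: 2={foll,b=5,log=y}
step 15 deliver 2→1: —
step 16 deliver 1→0: 0={foll,b=9,log=y}
step 17 timeout(2): 2={cand,b=10,log=y}
step 18 deliver 0→1: —
step 19 timeout(2): 2={cand,b=14,log=y}
step 20 propose(1,'z'): —

y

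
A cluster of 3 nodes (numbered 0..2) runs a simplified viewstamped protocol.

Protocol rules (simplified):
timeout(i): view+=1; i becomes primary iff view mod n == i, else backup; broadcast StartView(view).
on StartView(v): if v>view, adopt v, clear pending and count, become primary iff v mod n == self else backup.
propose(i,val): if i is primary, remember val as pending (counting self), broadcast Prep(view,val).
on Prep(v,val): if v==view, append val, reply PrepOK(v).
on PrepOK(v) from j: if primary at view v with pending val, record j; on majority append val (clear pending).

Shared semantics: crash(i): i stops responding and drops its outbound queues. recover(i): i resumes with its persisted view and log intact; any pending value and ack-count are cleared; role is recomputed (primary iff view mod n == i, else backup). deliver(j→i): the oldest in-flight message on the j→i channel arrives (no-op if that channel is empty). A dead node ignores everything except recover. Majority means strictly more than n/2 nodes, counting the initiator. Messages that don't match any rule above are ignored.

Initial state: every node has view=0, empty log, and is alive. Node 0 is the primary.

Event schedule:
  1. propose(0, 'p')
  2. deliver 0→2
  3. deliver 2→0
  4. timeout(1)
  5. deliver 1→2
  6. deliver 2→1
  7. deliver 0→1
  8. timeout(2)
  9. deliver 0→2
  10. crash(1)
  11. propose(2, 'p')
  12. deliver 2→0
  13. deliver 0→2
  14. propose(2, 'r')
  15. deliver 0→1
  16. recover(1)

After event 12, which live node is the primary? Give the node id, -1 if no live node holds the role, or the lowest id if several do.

2

e1 propose(0,'p'): ·
e2 deliver 0→2: 2[back,v=0,p]
e3 deliver 2→0: 0[prim,v=0,p]
e4 timeout(1): 1[prim,v=1,-]
e5 deliver 1→2: 2[back,v=1,p]
e6 deliver 2→1: ·
e7 deliver 0→1: ·
e8 timeout(2): 2[prim,v=2,p]
e9 deliver 0→2: ·
e10 crash(1): 1[✗prim,v=1,-]
e11 propose(2,'p'): ·
e12 deliver 2→0: 0[back,v=2,p]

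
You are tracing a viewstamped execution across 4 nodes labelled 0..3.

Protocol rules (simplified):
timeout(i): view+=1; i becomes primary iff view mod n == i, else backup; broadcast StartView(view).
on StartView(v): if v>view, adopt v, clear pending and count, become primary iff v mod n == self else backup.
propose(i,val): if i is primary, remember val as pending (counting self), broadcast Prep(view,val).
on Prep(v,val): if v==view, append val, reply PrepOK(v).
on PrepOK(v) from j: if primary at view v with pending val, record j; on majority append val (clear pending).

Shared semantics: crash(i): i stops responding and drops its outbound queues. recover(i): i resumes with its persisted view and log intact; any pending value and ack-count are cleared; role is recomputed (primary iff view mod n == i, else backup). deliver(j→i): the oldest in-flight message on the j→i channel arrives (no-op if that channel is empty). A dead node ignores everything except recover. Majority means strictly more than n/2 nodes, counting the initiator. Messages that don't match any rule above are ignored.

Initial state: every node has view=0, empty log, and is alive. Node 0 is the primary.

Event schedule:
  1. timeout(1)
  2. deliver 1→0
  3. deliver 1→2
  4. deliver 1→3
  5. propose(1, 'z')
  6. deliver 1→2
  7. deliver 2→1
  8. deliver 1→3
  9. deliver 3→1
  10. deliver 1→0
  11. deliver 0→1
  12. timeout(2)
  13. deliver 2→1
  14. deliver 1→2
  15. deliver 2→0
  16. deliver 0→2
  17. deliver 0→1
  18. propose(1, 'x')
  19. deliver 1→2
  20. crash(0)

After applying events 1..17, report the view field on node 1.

2

1. timeout(1):  <1:prim v1 ->
2. deliver 1→0:  <0:back v1 ->
3. deliver 1→2:  <2:back v1 ->
4. deliver 1→3:  <3:back v1 ->
5. propose(1,'z'):  nop
6. deliver 1→2:  <2:back v1 z>
7. deliver 2→1:  nop
8. deliver 1→3:  <3:back v1 z>
9. deliver 3→1:  <1:prim v1 z>
10. deliver 1→0:  <0:back v1 z>
11. deliver 0→1:  nop
12. timeout(2):  <2:prim v2 z>
13. deliver 2→1:  <1:back v2 z>
14. deliver 1→2:  nop
15. deliver 2→0:  <0:back v2 z>
16. deliver 0→2:  nop
17. deliver 0→1:  nop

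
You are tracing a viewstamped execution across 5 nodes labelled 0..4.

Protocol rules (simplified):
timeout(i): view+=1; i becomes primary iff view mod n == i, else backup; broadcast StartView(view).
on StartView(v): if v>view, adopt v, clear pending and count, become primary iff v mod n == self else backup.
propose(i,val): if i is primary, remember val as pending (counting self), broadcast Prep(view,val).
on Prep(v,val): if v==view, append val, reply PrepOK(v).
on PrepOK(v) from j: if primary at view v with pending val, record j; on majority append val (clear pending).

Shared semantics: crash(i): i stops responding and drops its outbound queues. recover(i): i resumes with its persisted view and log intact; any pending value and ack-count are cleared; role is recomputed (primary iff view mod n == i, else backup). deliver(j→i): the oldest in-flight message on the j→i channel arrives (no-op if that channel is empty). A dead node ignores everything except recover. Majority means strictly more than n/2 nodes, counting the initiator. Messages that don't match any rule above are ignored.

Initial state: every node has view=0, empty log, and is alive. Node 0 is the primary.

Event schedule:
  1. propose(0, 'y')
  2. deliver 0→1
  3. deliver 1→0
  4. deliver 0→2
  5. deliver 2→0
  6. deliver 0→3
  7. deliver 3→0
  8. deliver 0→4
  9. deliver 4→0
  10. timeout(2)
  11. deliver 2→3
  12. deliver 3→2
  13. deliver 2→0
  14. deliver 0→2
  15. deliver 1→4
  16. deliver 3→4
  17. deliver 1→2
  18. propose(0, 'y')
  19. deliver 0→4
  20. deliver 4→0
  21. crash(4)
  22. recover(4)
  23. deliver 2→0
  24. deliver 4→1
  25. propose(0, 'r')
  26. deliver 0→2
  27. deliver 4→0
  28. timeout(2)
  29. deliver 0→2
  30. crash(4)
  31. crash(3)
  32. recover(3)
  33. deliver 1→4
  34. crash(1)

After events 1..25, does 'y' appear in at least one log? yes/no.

yes

1. propose(0,'y'):  nop
2. deliver 0→1:  <1:back v0 y>
3. deliver 1→0:  nop
4. deliver 0→2:  <2:back v0 y>
5. deliver 2→0:  <0:prim v0 y>
6. deliver 0→3:  <3:back v0 y>
7. deliver 3→0:  nop
8. deliver 0→4:  <4:back v0 y>
9. deliver 4→0:  nop
10. timeout(2):  <2:back v1 y>
11. deliver 2→3:  <3:back v1 y>
12. deliver 3→2:  nop
13. deliver 2→0:  <0:back v1 y>
14. deliver 0→2:  nop
15. deliver 1→4:  nop
16. deliver 3→4:  nop
17. deliver 1→2:  nop
18. propose(0,'y'):  nop
19. deliver 0→4:  nop
20. deliver 4→0:  nop
21. crash(4):  <4:✗back v0 y>
22. recover(4):  <4:back v0 y>
23. deliver 2→0:  nop
24. deliver 4→1:  nop
25. propose(0,'r'):  nop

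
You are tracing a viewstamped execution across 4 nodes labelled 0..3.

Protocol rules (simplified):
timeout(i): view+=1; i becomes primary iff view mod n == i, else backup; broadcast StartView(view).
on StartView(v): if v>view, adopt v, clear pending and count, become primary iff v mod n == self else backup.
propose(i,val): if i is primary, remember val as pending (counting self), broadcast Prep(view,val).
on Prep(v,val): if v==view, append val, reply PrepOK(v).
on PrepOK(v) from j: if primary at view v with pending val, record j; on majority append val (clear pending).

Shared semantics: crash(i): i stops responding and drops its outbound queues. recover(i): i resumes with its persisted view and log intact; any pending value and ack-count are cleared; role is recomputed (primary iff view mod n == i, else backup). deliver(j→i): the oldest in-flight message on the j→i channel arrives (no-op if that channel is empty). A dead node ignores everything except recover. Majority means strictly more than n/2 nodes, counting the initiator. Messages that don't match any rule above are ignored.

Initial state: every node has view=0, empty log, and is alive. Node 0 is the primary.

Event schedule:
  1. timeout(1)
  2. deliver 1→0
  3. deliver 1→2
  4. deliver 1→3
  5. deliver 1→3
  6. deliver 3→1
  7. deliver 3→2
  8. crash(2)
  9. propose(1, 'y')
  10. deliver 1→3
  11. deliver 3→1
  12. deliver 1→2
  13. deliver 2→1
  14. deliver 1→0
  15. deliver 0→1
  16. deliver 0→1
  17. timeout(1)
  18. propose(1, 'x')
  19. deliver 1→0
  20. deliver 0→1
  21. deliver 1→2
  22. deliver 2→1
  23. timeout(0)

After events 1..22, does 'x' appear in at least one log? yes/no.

[1] timeout(1) → N1(prim v1 [-])
[2] deliver 1→0 → N0(back v1 [-])
[3] deliver 1→2 → N2(back v1 [-])
[4] deliver 1→3 → N3(back v1 [-])
[5] deliver 1→3 → ∅
[6] deliver 3→1 → ∅
[7] deliver 3→2 → ∅
[8] crash(2) → N2(✗back v1 [-])
[9] propose(1,'y') → ∅
[10] deliver 1→3 → N3(back v1 [y])
[11] deliver 3→1 → ∅
[12] deliver 1→2 → ∅
[13] deliver 2→1 → ∅
[14] deliver 1→0 → N0(back v1 [y])
[15] deliver 0→1 → N1(prim v1 [y])
[16] deliver 0→1 → ∅
[17] timeout(1) → N1(back v2 [y])
[18] propose(1,'x') → ∅
[19] deliver 1→0 → N0(back v2 [y])
[20] deliver 0→1 → ∅
[21] deliver 1→2 → ∅
[22] deliver 2→1 → ∅

no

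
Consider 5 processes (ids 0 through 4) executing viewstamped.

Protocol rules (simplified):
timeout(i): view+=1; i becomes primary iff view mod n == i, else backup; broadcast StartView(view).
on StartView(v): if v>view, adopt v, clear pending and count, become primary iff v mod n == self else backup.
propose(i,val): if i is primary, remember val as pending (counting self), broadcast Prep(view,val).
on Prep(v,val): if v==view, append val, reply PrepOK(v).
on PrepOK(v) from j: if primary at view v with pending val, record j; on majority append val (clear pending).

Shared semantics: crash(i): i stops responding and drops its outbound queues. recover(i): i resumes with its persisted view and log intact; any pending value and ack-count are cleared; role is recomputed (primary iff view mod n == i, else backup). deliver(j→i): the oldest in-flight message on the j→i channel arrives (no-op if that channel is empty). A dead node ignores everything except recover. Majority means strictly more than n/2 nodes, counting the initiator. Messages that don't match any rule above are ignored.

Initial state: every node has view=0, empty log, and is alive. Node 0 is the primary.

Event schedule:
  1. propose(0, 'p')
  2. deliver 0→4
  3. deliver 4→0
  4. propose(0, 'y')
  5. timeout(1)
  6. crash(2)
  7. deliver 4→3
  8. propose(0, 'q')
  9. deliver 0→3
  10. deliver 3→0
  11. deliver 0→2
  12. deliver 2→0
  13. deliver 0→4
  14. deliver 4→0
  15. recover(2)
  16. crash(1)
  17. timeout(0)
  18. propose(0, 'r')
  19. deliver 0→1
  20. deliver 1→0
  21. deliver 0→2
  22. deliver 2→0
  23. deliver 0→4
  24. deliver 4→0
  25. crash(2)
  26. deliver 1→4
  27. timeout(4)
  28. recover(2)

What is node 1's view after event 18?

[1] propose(0,'p') → ∅
[2] deliver 0→4 → N4(back v0 [p])
[3] deliver 4→0 → ∅
[4] propose(0,'y') → ∅
[5] timeout(1) → N1(prim v1 [-])
[6] crash(2) → N2(✗back v0 [-])
[7] deliver 4→3 → ∅
[8] propose(0,'q') → ∅
[9] deliver 0→3 → N3(back v0 [p])
[10] deliver 3→0 → ∅
[11] deliver 0→2 → ∅
[12] deliver 2→0 → ∅
[13] deliver 0→4 → N4(back v0 [p,y])
[14] deliver 4→0 → N0(prim v0 [q])
[15] recover(2) → N2(back v0 [-])
[16] crash(1) → N1(✗prim v1 [-])
[17] timeout(0) → N0(back v1 [q])
[18] propose(0,'r') → ∅

1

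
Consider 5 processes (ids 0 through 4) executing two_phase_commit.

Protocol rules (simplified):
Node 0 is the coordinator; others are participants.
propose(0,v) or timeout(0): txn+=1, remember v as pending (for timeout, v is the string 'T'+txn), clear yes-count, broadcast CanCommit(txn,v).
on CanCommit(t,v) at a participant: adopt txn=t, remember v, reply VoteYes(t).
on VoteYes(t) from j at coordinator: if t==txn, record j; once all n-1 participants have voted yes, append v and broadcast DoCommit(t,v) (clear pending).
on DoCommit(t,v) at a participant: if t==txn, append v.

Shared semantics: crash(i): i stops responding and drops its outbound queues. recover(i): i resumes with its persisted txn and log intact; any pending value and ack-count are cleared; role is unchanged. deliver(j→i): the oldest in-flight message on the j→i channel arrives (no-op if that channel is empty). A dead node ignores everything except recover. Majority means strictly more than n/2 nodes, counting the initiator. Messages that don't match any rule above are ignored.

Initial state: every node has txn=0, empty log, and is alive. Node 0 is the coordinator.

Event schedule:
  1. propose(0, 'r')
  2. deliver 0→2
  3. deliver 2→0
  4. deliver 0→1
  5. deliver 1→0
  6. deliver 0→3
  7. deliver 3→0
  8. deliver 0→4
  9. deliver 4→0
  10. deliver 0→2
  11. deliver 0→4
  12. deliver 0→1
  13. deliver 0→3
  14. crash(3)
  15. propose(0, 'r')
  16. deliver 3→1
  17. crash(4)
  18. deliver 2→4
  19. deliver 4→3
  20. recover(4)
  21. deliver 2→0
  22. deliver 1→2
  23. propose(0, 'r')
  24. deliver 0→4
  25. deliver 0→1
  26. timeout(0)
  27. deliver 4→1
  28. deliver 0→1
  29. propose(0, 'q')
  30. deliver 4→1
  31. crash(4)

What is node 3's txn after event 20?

1

1. propose(0,'r'):  <0:coor t1 ->
2. deliver 0→2:  <2:part t1 ->
3. deliver 2→0:  nop
4. deliver 0→1:  <1:part t1 ->
5. deliver 1→0:  nop
6. deliver 0→3:  <3:part t1 ->
7. deliver 3→0:  nop
8. deliver 0→4:  <4:part t1 ->
9. deliver 4→0:  <0:coor t1 r>
10. deliver 0→2:  <2:part t1 r>
11. deliver 0→4:  <4:part t1 r>
12. deliver 0→1:  <1:part t1 r>
13. deliver 0→3:  <3:part t1 r>
14. crash(3):  <3:✗part t1 r>
15. propose(0,'r'):  <0:coor t2 r>
16. deliver 3→1:  nop
17. crash(4):  <4:✗part t1 r>
18. deliver 2→4:  nop
19. deliver 4→3:  nop
20. recover(4):  <4:part t1 r>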